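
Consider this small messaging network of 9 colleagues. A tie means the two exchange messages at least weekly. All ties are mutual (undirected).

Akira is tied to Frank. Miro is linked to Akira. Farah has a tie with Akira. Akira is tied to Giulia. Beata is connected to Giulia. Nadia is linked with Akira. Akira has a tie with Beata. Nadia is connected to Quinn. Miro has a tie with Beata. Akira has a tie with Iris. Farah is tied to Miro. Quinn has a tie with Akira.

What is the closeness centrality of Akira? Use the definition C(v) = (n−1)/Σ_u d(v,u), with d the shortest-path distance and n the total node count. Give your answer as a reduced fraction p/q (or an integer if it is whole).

Distances from Akira: Beata:1, Farah:1, Frank:1, Giulia:1, Iris:1, Miro:1, Nadia:1, Quinn:1. Sum = 8.
n = 9, so closeness = 8/8 = 1.

1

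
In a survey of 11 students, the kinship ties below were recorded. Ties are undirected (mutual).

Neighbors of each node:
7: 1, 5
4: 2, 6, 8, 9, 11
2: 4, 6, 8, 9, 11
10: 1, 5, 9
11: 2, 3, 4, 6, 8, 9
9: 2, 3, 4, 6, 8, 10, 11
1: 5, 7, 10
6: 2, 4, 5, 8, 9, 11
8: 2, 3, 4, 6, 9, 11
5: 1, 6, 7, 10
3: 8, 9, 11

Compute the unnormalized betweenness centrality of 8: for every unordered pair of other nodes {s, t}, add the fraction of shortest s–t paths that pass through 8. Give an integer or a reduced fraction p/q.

Pairs whose geodesics pass through 8 — 5–3: 1/4; 7–3: 1/5; 4–3: 1/3; 6–3: 1/3; 3–2: 1/3.
All other pairs contribute 0.
Summing the contributions gives betweenness(8) = 29/20.

29/20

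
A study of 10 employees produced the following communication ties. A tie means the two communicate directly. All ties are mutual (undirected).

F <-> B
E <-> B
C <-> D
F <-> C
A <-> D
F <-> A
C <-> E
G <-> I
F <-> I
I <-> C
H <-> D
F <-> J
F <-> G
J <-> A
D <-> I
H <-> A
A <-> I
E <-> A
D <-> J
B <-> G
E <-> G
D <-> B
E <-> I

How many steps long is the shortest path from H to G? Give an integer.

3

One shortest route is H – A – I – G, which uses 3 edges, and at distance 2 from H we only reach {B, C, E, F, I, J}, which does not include G. So d(H,G) = 3.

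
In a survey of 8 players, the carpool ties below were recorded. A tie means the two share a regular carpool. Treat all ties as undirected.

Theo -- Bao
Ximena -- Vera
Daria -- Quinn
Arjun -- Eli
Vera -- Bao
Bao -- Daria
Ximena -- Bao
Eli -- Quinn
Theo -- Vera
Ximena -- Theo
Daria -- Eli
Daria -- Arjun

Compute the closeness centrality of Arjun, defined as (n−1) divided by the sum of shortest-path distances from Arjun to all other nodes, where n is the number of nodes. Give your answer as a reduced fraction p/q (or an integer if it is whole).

7/15

Distances from Arjun: Bao:2, Daria:1, Eli:1, Quinn:2, Theo:3, Vera:3, Ximena:3. Sum = 15.
n = 8, so closeness = 7/15.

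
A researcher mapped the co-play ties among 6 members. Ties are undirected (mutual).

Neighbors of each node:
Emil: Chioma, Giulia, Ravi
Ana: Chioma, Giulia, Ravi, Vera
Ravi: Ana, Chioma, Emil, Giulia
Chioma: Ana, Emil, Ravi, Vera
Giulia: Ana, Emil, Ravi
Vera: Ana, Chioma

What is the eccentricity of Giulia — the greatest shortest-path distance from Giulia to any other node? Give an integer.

Distances from Giulia: Ana:1, Chioma:2, Emil:1, Ravi:1, Vera:2.
The largest is 2 (to Chioma and Vera), so the eccentricity of Giulia is 2.

2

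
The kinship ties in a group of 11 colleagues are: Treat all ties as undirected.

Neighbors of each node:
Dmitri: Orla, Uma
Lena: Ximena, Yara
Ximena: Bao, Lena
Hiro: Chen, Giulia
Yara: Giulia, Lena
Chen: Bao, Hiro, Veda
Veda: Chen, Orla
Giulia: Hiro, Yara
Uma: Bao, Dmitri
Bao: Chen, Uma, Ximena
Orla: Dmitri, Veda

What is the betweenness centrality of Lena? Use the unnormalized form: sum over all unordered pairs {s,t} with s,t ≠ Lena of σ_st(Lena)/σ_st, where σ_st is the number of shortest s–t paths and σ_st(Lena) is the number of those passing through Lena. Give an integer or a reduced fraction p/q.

Pairs whose geodesics pass through Lena — Bao–Yara: 1; Uma–Yara: 1; Dmitri–Yara: 1; Giulia–Ximena: 1; Yara–Ximena: 1.
All other pairs contribute 0.
Summing the contributions gives betweenness(Lena) = 5.

5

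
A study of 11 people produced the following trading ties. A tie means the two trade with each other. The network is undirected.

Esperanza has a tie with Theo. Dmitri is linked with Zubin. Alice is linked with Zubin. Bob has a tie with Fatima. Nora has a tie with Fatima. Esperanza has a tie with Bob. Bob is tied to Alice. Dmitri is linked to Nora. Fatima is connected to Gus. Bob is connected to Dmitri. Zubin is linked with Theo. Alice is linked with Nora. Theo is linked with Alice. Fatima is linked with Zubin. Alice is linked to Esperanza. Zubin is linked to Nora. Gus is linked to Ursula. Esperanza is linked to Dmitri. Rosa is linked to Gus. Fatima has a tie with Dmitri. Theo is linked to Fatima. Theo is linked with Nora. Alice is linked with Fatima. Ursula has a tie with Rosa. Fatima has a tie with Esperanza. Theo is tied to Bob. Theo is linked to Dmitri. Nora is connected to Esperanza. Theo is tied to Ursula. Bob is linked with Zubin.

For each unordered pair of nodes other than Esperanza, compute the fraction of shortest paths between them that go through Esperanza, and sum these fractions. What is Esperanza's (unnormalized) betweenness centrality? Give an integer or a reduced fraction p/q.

1/3

Pairs whose geodesics pass through Esperanza — Alice–Dmitri: 1/6; Bob–Nora: 1/6.
All other pairs contribute 0.
Summing the contributions gives betweenness(Esperanza) = 1/3.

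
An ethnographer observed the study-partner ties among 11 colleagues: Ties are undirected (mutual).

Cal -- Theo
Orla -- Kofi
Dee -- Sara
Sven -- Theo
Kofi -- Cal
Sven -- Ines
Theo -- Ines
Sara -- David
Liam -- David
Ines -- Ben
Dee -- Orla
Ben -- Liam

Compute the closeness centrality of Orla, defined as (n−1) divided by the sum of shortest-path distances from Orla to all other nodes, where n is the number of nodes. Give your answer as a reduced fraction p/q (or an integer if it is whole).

10/29

Distances from Orla: Ben:5, Cal:2, David:3, Dee:1, Ines:4, Kofi:1, Liam:4, Sara:2, Sven:4, Theo:3. Sum = 29.
n = 11, so closeness = 10/29.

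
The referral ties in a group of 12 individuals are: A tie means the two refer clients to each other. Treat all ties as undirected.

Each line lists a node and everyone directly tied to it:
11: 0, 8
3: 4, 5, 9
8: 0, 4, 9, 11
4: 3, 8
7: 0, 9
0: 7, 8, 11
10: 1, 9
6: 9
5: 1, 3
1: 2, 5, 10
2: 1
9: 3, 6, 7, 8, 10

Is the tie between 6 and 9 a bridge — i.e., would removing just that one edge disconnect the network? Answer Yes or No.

Without the 6–9 edge there is no alternate route between 6 and 9, so the network disconnects. It is a bridge.

Yes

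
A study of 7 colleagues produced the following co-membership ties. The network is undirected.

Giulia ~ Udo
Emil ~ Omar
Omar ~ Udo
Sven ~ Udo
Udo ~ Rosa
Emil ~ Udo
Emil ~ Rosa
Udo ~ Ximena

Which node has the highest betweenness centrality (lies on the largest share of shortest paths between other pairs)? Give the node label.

Udo

Unnormalized betweenness of each node: Emil:1/2, Giulia:0, Omar:0, Rosa:0, Sven:0, Udo:25/2, Ximena:0.
Udo has the largest value, 25/2, making it the main broker — the node through which the most shortest paths run.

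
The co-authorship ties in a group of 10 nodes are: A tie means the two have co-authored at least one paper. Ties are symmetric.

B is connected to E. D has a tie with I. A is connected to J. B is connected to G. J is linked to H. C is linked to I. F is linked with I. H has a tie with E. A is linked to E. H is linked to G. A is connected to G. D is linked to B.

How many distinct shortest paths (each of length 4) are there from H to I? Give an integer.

2

The shortest distance is 4. The length-4 paths are: H–G–B–D–I; H–E–B–D–I.
That gives 2 distinct shortest paths.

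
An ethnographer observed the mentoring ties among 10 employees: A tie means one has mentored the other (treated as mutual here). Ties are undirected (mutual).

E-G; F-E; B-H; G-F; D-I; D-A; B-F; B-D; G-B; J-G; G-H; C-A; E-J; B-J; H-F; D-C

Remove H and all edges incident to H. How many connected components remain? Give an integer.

1

H's neighbors (B, F, and G) remain reachable from one another through other ties, so the rest of the network stays in one piece.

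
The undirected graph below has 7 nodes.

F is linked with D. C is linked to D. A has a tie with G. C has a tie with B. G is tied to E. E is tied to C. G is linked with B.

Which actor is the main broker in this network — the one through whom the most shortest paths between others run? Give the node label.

C

Unnormalized betweenness of each node: A:0, B:3, C:17/2, D:5, E:3, F:0, G:11/2.
C has the largest value, 17/2, making it the main broker — the node through which the most shortest paths run.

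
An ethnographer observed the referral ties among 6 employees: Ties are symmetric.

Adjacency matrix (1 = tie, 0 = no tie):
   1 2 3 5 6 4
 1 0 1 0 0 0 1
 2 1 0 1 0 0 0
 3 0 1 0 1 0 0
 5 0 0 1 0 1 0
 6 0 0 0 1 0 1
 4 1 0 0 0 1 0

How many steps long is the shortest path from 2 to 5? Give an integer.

2

One shortest route is 2 – 3 – 5, which uses 2 edges, and 2 and 5 are not directly tied, so nothing shorter exists. So d(2,5) = 2.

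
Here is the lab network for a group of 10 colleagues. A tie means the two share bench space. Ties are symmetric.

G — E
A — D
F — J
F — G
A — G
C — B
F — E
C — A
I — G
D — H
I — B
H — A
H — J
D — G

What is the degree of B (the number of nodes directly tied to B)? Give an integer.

2

B is directly tied to C and I. That is 2 neighbors, so the degree of B is 2.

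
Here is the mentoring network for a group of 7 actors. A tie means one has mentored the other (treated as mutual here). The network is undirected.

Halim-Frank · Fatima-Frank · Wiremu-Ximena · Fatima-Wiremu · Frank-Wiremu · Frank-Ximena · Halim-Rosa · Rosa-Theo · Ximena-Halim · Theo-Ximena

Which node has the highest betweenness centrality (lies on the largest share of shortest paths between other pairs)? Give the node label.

Ximena

Unnormalized betweenness of each node: Fatima:0, Frank:23/6, Halim:19/6, Rosa:1/2, Theo:5/6, Wiremu:1, Ximena:14/3.
Ximena has the largest value, 14/3, making it the main broker — the node through which the most shortest paths run.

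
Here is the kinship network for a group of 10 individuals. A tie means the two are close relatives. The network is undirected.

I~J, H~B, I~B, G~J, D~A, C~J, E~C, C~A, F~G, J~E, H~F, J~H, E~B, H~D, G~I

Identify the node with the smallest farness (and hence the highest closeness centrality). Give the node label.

J

Farness (sum of distances to all others) for each node — A:20, B:16, C:16, D:19, E:17, F:19, G:17, H:14, I:17, J:13.
The smallest farness is 13, for J, so J has the highest closeness.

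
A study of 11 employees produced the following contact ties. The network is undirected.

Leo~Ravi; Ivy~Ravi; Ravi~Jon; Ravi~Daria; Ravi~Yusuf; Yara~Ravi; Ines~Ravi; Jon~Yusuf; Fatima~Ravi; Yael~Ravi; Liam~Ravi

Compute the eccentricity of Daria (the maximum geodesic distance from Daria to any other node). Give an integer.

Distances from Daria: Fatima:2, Ines:2, Ivy:2, Jon:2, Leo:2, Liam:2, Ravi:1, Yael:2, Yara:2, Yusuf:2.
The largest is 2 (to Fatima, Yael, Yara, Ivy, Yusuf, Leo, Jon, Liam, and Ines), so the eccentricity of Daria is 2.

2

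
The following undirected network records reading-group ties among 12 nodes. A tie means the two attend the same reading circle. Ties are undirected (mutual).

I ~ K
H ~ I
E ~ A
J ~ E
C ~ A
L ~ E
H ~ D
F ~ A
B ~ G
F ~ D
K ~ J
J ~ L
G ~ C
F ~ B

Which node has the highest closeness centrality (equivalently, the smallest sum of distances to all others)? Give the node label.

A

Farness (sum of distances to all others) for each node — A:23, B:31, C:30, D:28, E:25, F:24, G:34, H:31, I:33, J:28, K:32, L:31.
The smallest farness is 23, for A, so A has the highest closeness.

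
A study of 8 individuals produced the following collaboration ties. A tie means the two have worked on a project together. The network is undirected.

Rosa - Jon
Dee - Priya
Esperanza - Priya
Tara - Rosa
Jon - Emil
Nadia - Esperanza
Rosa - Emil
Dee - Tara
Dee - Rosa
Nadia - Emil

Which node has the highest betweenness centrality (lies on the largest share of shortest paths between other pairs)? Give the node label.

Rosa

Unnormalized betweenness of each node: Dee:5, Emil:5, Esperanza:2, Jon:0, Nadia:3, Priya:3, Rosa:7, Tara:0.
Rosa has the largest value, 7, making it the main broker — the node through which the most shortest paths run.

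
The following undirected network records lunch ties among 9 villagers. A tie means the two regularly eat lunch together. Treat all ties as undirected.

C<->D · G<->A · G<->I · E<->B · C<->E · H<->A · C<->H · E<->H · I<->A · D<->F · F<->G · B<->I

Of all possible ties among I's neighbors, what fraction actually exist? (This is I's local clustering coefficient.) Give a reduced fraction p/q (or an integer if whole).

I's neighbors: A, B, and G (k = 3).
Possible neighbor pairs: C(3,2) = 3. Edges among them: A–G → e = 1.
Clustering(I) = 1/3.

1/3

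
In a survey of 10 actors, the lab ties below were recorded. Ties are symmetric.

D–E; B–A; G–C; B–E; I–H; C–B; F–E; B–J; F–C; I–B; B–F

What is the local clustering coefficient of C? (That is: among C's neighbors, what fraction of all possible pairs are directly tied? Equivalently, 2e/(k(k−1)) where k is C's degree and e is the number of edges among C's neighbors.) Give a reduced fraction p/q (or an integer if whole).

1/3

C's neighbors: B, F, and G (k = 3).
Possible neighbor pairs: C(3,2) = 3. Edges among them: B–F → e = 1.
Clustering(C) = 1/3.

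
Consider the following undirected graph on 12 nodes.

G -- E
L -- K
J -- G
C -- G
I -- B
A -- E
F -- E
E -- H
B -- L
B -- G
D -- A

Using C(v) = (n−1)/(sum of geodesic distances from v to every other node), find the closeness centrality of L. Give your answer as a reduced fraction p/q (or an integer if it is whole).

Distances from L: A:4, B:1, C:3, D:5, E:3, F:4, G:2, H:4, I:2, J:3, K:1. Sum = 32.
n = 12, so closeness = 11/32.

11/32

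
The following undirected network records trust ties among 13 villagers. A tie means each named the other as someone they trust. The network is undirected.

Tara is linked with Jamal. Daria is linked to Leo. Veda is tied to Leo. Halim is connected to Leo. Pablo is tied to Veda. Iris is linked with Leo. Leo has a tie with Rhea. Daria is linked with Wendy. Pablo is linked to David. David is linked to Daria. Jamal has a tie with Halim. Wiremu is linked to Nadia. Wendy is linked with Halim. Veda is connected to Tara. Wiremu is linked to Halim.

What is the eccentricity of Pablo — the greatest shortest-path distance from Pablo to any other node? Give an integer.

Distances from Pablo: Daria:2, David:1, Halim:3, Iris:3, Jamal:3, Leo:2, Nadia:5, Rhea:3, Tara:2, Veda:1, Wendy:3, Wiremu:4.
The largest is 5 (to Nadia), so the eccentricity of Pablo is 5.

5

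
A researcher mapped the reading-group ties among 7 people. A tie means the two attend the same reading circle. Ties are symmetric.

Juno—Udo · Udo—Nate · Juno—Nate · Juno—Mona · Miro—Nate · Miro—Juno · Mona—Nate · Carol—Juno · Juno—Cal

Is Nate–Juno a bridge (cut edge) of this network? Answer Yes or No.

Even without that edge, Nate still reaches Juno via Nate – Miro – Juno, so the network stays connected. Not a bridge.

No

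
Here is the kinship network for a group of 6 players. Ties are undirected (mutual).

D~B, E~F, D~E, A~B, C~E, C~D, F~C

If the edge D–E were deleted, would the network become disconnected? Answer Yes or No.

Even without that edge, D still reaches E via D – C – E, so the network stays connected. Not a bridge.

No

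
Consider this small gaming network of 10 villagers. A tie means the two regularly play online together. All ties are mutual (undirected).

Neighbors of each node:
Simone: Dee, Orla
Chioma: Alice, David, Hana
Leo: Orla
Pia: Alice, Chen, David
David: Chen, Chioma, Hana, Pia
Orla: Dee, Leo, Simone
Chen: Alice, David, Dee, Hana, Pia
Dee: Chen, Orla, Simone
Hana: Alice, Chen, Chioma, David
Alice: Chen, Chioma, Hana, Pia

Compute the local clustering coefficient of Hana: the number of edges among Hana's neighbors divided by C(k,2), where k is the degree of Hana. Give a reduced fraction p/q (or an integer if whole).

2/3

Hana's neighbors: Alice, Chen, Chioma, and David (k = 4).
Possible neighbor pairs: C(4,2) = 6. Edges among them: Alice–Chen, Alice–Chioma, Chen–David, Chioma–David → e = 4.
Clustering(Hana) = 4/6 = 2/3.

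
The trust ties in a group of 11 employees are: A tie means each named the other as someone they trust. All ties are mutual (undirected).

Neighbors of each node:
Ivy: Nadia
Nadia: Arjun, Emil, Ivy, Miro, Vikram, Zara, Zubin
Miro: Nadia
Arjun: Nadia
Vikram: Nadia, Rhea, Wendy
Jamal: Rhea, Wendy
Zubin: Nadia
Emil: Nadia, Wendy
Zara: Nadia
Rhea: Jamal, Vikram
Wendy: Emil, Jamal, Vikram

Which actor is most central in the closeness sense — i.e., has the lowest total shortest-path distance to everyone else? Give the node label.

Nadia

Farness (sum of distances to all others) for each node — Arjun:23, Emil:19, Ivy:23, Jamal:29, Miro:23, Nadia:14, Rhea:24, Vikram:17, Wendy:22, Zara:23, Zubin:23.
The smallest farness is 14, for Nadia, so Nadia has the highest closeness.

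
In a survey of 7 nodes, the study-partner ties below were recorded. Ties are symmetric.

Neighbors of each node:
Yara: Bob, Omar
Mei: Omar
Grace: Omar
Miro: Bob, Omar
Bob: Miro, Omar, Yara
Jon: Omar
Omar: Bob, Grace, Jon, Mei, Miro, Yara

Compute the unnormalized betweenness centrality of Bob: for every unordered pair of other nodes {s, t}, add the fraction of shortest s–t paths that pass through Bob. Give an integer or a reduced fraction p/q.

1/2

Pairs whose geodesics pass through Bob — Miro–Yara: 1/2.
All other pairs contribute 0.
Summing the contributions gives betweenness(Bob) = 1/2.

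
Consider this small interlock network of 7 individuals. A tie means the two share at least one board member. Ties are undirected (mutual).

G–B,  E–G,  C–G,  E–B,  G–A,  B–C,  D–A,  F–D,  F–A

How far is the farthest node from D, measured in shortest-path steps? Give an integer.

Distances from D: A:1, B:3, C:3, E:3, F:1, G:2.
The largest is 3 (to B, E, and C), so the eccentricity of D is 3.

3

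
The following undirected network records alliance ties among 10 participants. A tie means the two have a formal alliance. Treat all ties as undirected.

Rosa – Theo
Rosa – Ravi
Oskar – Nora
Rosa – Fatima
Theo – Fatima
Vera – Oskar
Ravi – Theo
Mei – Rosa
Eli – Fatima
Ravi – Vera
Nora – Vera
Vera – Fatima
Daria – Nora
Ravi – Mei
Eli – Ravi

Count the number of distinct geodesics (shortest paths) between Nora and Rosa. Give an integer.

2

The shortest distance is 3. The length-3 paths are: Nora–Vera–Fatima–Rosa; Nora–Vera–Ravi–Rosa.
That gives 2 distinct shortest paths.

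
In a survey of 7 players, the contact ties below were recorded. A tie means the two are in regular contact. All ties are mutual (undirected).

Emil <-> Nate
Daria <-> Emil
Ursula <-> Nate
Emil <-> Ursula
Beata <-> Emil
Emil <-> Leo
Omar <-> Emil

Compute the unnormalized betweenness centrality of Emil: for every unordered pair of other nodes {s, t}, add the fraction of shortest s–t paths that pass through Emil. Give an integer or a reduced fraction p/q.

14

Pairs whose geodesics pass through Emil — Leo–Daria: 1; Leo–Beata: 1; Leo–Omar: 1; Leo–Ursula: 1; Leo–Nate: 1; Daria–Beata: 1; Daria–Omar: 1; Daria–Ursula: 1; Daria–Nate: 1; Beata–Omar: 1; Beata–Ursula: 1; Beata–Nate: 1; Omar–Ursula: 1; Omar–Nate: 1.
All other pairs contribute 0.
Summing the contributions gives betweenness(Emil) = 14.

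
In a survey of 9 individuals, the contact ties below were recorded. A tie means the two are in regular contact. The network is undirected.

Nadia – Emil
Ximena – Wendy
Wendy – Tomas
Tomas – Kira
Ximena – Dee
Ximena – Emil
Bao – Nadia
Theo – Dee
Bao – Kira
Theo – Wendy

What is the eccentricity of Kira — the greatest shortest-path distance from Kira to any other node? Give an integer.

Distances from Kira: Bao:1, Dee:4, Emil:3, Nadia:2, Theo:3, Tomas:1, Wendy:2, Ximena:3.
The largest is 4 (to Dee), so the eccentricity of Kira is 4.

4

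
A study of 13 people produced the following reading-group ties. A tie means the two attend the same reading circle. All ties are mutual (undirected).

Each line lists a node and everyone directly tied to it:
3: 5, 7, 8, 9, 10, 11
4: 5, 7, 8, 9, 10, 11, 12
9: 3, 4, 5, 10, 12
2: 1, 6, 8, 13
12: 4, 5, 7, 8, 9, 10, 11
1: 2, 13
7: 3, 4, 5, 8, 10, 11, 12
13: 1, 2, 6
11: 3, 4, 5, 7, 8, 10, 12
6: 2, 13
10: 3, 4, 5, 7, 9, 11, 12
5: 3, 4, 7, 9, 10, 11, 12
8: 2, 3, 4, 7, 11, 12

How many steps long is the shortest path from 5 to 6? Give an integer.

One shortest route is 5 – 4 – 8 – 2 – 6, which uses 4 edges, and at distance 3 from 5 we only reach {2}, which does not include 6. So d(5,6) = 4.

4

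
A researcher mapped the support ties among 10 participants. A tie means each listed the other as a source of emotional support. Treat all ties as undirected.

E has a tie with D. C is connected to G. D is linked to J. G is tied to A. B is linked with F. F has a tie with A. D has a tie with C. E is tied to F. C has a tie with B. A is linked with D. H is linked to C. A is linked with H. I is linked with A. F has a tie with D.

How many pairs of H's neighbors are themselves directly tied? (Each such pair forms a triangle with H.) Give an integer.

0

H's neighbors are A and C, but none of them are tied to each other, so no triangle contains H.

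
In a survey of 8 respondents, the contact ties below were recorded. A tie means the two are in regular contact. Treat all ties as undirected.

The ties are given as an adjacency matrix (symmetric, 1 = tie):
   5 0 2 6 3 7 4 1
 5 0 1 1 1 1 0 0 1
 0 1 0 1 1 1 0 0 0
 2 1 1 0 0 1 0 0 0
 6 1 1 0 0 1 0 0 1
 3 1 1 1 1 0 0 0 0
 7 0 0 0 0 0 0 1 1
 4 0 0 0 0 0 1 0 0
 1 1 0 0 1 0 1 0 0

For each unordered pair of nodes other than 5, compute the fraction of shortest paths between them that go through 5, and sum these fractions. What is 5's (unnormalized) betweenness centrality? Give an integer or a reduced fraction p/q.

Pairs whose geodesics pass through 5 — 0–7: 1/2; 0–4: 1/2; 0–1: 1/2; 2–6: 1/3; 2–7: 1; 2–4: 1; 2–1: 1; 3–7: 1/2; 3–4: 1/2; 3–1: 1/2.
All other pairs contribute 0.
Summing the contributions gives betweenness(5) = 19/3.

19/3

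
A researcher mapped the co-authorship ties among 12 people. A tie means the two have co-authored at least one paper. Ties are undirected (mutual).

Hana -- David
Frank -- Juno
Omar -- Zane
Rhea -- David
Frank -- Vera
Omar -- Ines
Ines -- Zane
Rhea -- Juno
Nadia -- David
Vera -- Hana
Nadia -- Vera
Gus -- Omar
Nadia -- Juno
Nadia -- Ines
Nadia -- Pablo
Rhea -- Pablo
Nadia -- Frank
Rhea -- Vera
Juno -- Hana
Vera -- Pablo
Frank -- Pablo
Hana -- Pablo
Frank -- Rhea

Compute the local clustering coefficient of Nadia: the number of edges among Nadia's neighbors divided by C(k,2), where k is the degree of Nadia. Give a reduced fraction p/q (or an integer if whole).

Nadia's neighbors: David, Frank, Ines, Juno, Pablo, and Vera (k = 6).
Possible neighbor pairs: C(6,2) = 15. Edges among them: Frank–Juno, Frank–Pablo, Frank–Vera, Pablo–Vera → e = 4.
Clustering(Nadia) = 4/15.

4/15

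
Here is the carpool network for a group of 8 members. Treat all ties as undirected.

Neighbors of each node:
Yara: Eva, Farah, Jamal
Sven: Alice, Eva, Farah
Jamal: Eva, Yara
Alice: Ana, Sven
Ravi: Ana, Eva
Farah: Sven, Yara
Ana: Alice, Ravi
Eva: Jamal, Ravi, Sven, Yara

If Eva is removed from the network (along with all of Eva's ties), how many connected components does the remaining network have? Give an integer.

1

Eva's neighbors (Jamal, Ravi, Sven, and Yara) remain reachable from one another through other ties, so the rest of the network stays in one piece.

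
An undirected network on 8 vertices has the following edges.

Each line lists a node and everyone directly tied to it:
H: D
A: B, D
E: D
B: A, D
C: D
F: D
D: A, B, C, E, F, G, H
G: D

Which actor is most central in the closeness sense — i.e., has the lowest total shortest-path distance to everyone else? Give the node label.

Farness (sum of distances to all others) for each node — A:12, B:12, C:13, D:7, E:13, F:13, G:13, H:13.
The smallest farness is 7, for D, so D has the highest closeness.

D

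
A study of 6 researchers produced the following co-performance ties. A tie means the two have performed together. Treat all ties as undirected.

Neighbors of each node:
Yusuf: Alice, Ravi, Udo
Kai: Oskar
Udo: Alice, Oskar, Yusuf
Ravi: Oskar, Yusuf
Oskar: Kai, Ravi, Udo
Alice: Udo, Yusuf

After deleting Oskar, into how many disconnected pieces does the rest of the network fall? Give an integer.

2

Without Oskar, the remaining ties split the others into: {Alice, Ravi, Udo, Yusuf}; {Kai}.
That's 2 separate components.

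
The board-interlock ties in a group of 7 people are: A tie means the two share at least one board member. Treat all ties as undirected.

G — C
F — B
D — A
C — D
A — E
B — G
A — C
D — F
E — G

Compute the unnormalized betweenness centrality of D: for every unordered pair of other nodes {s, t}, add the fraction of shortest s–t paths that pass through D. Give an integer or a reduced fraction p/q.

17/6

Pairs whose geodesics pass through D — E–F: 1/2; B–A: 1/3; F–C: 1; F–A: 1.
All other pairs contribute 0.
Summing the contributions gives betweenness(D) = 17/6.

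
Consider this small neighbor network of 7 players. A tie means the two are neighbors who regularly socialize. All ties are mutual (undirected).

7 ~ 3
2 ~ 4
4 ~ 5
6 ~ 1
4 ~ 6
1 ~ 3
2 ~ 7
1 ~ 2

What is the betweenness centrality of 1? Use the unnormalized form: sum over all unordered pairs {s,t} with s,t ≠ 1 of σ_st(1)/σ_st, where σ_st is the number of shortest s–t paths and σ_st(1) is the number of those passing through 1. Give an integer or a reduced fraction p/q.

4

Pairs whose geodesics pass through 1 — 6–2: 1/2; 6–7: 2/3; 6–3: 1; 2–3: 1/2; 4–3: 2/3; 5–3: 2/3.
All other pairs contribute 0.
Summing the contributions gives betweenness(1) = 4.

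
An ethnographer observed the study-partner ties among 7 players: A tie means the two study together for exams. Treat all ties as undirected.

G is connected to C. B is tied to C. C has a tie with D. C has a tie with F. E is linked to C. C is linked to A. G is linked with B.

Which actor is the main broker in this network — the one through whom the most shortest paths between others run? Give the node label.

Unnormalized betweenness of each node: A:0, B:0, C:14, D:0, E:0, F:0, G:0.
C has the largest value, 14, making it the main broker — the node through which the most shortest paths run.

C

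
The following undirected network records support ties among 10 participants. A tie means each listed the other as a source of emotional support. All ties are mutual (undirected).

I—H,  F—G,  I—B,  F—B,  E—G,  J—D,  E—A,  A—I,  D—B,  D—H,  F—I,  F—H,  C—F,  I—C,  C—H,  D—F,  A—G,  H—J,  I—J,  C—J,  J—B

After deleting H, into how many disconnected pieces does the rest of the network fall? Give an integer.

1

H's neighbors (C, D, F, I, and J) remain reachable from one another through other ties, so the rest of the network stays in one piece.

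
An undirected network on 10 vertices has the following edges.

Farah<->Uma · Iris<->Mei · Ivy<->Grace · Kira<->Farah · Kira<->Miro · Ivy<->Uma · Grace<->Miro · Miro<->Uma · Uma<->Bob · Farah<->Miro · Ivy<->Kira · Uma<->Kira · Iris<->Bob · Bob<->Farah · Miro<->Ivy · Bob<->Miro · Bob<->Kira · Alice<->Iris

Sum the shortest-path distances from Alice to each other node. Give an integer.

Distances from Alice: Bob:2, Farah:3, Grace:4, Iris:1, Ivy:4, Kira:3, Mei:2, Miro:3, Uma:3.
Sum = 2 + 3 + 4 + 1 + 4 + 3 + 2 + 3 + 3 = 25.

25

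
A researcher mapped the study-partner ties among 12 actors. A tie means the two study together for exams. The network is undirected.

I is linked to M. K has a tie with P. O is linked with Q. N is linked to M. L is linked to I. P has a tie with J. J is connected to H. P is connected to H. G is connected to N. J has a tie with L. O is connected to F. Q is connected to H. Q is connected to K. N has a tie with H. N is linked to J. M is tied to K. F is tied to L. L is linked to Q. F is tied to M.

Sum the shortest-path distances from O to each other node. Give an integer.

Distances from O: F:1, G:4, H:2, I:3, J:3, K:2, L:2, M:2, N:3, P:3, Q:1.
Sum = 1 + 4 + 2 + 3 + 3 + 2 + 2 + 2 + 3 + 3 + 1 = 26.

26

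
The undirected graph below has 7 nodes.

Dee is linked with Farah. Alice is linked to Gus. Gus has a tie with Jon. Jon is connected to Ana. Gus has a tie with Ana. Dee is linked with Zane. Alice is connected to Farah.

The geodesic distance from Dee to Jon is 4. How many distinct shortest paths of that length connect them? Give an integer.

The shortest distance is 4, and the only length-4 path is Dee–Farah–Alice–Gus–Jon. So there is exactly 1 shortest path.

1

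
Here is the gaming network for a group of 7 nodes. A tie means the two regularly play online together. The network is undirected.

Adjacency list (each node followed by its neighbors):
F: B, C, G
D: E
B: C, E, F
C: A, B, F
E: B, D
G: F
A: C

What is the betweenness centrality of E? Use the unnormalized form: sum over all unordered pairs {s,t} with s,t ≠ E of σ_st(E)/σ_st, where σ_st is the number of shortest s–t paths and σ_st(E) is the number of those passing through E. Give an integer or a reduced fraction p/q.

5

Pairs whose geodesics pass through E — C–D: 1; B–D: 1; G–D: 1; A–D: 1; D–F: 1.
All other pairs contribute 0.
Summing the contributions gives betweenness(E) = 5.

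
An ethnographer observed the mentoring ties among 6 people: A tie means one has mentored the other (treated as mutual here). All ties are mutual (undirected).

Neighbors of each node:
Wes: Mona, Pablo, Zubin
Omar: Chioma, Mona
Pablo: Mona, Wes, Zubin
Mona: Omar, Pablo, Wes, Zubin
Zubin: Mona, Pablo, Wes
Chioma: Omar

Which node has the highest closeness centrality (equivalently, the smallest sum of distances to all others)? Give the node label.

Mona

Farness (sum of distances to all others) for each node — Chioma:12, Mona:6, Omar:8, Pablo:8, Wes:8, Zubin:8.
The smallest farness is 6, for Mona, so Mona has the highest closeness.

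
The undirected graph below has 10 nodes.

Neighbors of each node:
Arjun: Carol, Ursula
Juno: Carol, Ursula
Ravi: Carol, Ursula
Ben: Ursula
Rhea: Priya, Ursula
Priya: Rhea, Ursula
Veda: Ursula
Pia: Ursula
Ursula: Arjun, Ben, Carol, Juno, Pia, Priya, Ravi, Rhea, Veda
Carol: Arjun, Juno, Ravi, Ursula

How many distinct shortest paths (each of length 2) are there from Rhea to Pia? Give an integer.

1

The shortest distance is 2, and the only length-2 path is Rhea–Ursula–Pia. So there is exactly 1 shortest path.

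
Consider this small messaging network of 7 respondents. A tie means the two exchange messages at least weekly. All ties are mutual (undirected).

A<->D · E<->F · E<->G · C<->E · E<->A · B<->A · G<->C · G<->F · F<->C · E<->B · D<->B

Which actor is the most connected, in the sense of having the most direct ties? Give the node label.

E

Degrees — A:3, B:3, C:3, D:2, E:5, F:3, G:3.
The maximum is 5, attained only by E.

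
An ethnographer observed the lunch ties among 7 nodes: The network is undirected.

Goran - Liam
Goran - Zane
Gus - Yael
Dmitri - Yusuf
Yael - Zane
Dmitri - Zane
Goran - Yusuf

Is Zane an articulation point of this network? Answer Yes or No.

Removing Zane leaves {Gus and Yael} with no path to {Dmitri, Goran, Liam, and Yusuf}, so the network splits into 2 components. Zane is a cut vertex.

Yes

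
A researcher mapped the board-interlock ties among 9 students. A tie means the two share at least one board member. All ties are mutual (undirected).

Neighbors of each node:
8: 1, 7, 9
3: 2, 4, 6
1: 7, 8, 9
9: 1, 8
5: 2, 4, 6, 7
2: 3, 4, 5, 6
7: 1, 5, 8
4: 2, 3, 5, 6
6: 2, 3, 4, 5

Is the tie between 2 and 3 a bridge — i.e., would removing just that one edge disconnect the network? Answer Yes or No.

Even without that edge, 2 still reaches 3 via 2 – 4 – 3, so the network stays connected. Not a bridge.

No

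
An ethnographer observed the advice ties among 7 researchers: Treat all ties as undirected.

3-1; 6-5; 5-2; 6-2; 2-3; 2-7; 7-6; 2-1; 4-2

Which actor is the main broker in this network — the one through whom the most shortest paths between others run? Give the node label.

2

Unnormalized betweenness of each node: 1:0, 2:23/2, 3:0, 4:0, 5:0, 6:1/2, 7:0.
2 has the largest value, 23/2, making it the main broker — the node through which the most shortest paths run.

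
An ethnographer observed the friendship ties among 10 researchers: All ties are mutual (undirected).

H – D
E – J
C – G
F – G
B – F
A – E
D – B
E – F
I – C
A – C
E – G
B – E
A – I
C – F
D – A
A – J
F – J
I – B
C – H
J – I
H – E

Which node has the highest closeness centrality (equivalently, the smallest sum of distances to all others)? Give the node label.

E

Farness (sum of distances to all others) for each node — A:13, B:14, C:13, D:16, E:12, F:13, G:16, H:15, I:14, J:14.
The smallest farness is 12, for E, so E has the highest closeness.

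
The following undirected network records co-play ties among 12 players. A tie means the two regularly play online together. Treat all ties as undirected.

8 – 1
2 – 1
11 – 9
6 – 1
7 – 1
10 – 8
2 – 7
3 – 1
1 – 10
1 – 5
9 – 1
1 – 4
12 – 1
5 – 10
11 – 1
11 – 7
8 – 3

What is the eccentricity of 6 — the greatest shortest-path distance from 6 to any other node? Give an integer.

Distances from 6: 1:1, 2:2, 3:2, 4:2, 5:2, 7:2, 8:2, 9:2, 10:2, 11:2, 12:2.
The largest is 2 (to 5, 4, 12, 11, 3, 2, 7, 9, 8, and 10), so the eccentricity of 6 is 2.

2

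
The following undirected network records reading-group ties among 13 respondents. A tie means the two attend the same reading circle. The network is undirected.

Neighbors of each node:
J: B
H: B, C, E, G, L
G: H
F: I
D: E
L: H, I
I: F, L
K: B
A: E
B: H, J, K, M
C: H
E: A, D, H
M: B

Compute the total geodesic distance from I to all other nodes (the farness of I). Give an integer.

36

Distances from I: A:4, B:3, C:3, D:4, E:3, F:1, G:3, H:2, J:4, K:4, L:1, M:4.
Sum = 4 + 3 + 3 + 4 + 3 + 1 + 3 + 2 + 4 + 4 + 1 + 4 = 36.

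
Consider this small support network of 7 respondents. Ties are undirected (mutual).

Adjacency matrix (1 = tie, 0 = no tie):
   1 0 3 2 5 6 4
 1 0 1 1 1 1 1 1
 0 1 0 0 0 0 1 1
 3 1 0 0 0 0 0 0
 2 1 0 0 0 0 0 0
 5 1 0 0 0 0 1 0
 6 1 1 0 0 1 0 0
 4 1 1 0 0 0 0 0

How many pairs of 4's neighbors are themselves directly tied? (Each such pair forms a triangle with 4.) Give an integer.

1

4's neighbors: 0 and 1.
Neighbor pairs that are themselves tied: 4–0–1. Each forms one triangle with 4, for 1 in total.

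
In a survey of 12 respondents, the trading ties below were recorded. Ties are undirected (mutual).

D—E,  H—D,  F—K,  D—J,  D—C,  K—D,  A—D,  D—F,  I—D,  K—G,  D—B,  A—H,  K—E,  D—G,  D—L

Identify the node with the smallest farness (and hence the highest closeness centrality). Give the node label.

Farness (sum of distances to all others) for each node — A:20, B:21, C:21, D:11, E:20, F:20, G:20, H:20, I:21, J:21, K:18, L:21.
The smallest farness is 11, for D, so D has the highest closeness.

D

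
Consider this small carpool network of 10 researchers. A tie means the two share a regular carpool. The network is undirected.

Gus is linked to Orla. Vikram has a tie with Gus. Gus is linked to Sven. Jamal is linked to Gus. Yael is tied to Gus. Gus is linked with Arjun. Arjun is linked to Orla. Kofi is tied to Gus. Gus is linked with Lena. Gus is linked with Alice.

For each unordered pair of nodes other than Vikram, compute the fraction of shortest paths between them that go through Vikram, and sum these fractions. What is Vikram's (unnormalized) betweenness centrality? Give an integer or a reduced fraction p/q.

0

No shortest path between any pair of other nodes passes through Vikram.
Summing the contributions gives betweenness(Vikram) = 0.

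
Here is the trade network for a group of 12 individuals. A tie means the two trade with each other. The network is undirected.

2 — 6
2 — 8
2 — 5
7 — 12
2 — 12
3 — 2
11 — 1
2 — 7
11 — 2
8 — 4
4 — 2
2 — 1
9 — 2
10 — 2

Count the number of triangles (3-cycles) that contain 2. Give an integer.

2's neighbors: 1, 3, 4, 5, 6, 7, 8, 9, 10, 11, and 12.
Neighbor pairs that are themselves tied: 2–1–11; 2–4–8; 2–7–12. Each forms one triangle with 2, for 3 in total.

3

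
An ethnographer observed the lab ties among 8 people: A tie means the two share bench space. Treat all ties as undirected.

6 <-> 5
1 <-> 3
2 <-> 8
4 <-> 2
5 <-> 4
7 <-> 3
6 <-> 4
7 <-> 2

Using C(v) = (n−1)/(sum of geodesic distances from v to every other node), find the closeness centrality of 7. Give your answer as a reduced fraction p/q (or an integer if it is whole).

Distances from 7: 1:2, 2:1, 3:1, 4:2, 5:3, 6:3, 8:2. Sum = 14.
n = 8, so closeness = 7/14 = 1/2.

1/2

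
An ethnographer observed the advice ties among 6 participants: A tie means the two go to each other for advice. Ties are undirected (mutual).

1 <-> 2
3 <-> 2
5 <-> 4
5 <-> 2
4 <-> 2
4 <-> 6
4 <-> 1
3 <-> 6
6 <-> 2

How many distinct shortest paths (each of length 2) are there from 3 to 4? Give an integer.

The shortest distance is 2. The length-2 paths are: 3–2–4; 3–6–4.
That gives 2 distinct shortest paths.

2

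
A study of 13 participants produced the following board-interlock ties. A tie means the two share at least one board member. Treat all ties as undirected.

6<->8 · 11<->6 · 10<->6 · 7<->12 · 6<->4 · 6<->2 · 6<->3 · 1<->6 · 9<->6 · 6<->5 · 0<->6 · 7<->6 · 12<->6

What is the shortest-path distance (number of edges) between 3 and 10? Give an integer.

One shortest route is 3 – 6 – 10, which uses 2 edges, and 3 and 10 are not directly tied, so nothing shorter exists. So d(3,10) = 2.

2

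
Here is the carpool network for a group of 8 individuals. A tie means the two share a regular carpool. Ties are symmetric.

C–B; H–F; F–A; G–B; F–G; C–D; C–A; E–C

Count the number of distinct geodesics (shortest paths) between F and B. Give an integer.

1

The shortest distance is 2, and the only length-2 path is F–G–B. So there is exactly 1 shortest path.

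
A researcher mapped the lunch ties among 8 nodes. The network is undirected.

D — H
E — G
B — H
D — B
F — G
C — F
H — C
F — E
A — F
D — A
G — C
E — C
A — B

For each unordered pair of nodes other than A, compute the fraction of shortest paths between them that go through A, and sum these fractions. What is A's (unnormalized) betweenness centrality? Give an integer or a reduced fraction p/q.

4

Pairs whose geodesics pass through A — F–D: 1; F–B: 1; G–D: 1/2; G–B: 1/2; E–D: 1/2; E–B: 1/2.
All other pairs contribute 0.
Summing the contributions gives betweenness(A) = 4.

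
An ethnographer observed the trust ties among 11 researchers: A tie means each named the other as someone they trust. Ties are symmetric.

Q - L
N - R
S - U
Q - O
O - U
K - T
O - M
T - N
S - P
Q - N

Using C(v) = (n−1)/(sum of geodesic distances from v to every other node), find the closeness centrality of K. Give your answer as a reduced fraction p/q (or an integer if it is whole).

1/4

Distances from K: L:4, M:5, N:2, O:4, P:7, Q:3, R:3, S:6, T:1, U:5. Sum = 40.
n = 11, so closeness = 10/40 = 1/4.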